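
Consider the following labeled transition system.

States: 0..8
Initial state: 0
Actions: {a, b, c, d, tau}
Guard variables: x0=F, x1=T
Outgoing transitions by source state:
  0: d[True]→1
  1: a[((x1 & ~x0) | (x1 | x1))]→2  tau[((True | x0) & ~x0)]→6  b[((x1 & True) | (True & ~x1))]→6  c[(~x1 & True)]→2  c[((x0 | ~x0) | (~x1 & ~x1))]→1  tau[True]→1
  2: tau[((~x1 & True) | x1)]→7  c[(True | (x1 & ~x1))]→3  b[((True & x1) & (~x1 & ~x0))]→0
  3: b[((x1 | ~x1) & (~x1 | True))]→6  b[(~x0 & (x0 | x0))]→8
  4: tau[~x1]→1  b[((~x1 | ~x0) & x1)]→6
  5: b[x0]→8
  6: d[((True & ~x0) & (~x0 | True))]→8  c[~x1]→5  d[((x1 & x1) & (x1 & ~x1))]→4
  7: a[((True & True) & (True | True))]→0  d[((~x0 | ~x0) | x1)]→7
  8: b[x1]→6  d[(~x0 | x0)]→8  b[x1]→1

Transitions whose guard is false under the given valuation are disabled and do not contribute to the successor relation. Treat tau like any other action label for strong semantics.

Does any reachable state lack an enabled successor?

Answer: DEADLOCK-FREE

Trace:
R = {0,1,2,3,6,7,8}
  0: d→1  [1 out]
  1: a→2  b→6  c→1  tau→1  tau→6  [5 out]
  2: c→3  tau→7  [2 out]
  3: b→6  [1 out]
  6: d→8  [1 out]
  7: a→0  d→7  [2 out]
  8: b→1  b→6  d→8  [3 out]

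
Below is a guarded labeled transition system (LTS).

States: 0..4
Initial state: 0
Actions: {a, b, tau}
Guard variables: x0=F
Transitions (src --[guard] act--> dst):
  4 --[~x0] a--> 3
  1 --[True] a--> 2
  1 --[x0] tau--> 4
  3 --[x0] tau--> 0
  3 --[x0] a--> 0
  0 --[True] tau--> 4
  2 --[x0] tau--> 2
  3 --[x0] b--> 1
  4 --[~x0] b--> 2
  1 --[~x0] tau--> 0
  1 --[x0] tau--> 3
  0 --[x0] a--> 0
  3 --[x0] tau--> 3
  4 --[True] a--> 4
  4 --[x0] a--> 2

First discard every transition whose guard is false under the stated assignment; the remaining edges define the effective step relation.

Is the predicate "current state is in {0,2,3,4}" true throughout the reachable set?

Answer: INVARIANT HOLDS

Working:
Safe = {0,2,3,4}
Reachable = {0,2,3,4}
  0: ok
  2: ok
  3: ok
  4: ok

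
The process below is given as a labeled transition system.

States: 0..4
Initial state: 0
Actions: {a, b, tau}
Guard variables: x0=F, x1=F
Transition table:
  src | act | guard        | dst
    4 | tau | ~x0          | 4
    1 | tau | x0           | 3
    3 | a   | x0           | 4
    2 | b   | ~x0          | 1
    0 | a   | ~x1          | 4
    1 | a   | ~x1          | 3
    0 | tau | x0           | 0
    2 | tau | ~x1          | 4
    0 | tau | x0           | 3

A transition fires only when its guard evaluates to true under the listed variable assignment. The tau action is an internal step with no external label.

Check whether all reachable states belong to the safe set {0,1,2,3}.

Inv-set: {0,1,2,3}
R = {0,4}
  0: ✓
  4: VIOLATES
witness against invariant: a → 4

Answer: INVARIANT VIOLATED at state 4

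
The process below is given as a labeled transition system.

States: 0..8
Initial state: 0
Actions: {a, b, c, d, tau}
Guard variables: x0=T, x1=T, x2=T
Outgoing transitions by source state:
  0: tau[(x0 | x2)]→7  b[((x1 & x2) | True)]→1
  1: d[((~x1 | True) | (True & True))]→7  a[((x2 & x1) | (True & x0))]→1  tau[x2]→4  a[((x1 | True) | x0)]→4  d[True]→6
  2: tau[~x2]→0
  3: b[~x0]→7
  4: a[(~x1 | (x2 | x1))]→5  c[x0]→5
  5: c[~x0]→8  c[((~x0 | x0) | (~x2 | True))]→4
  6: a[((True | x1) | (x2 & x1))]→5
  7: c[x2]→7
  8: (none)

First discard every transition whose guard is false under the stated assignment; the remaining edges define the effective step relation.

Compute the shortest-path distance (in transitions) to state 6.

Layered search for 6:
  depth 0: {0}
  depth 1: {1,7}
  depth 2: {4,6}
6 enters at depth 2; path b·d

Answer: 2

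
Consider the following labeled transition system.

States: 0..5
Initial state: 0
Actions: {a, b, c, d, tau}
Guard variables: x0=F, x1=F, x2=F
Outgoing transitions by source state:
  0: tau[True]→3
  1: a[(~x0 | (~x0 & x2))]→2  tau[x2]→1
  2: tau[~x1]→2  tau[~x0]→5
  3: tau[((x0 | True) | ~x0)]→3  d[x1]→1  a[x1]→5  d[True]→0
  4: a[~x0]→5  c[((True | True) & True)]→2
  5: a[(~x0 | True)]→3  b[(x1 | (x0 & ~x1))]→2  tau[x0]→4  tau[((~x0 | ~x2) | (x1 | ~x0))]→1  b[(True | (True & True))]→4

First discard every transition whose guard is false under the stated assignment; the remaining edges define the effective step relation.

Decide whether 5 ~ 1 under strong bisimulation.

Answer: NOT BISIMILAR

Trace:
Compute ~ classes (split until stable):
  π0 = {{0,1,2,3,4,5}}
  π1 = {{0,2},{1},{3},{4},{5}}
  π2 = {{0},{1},{2},{3},{4},{5}}
Fixed point at round 3; 6 class(es).
[5]={5}  [1]={1}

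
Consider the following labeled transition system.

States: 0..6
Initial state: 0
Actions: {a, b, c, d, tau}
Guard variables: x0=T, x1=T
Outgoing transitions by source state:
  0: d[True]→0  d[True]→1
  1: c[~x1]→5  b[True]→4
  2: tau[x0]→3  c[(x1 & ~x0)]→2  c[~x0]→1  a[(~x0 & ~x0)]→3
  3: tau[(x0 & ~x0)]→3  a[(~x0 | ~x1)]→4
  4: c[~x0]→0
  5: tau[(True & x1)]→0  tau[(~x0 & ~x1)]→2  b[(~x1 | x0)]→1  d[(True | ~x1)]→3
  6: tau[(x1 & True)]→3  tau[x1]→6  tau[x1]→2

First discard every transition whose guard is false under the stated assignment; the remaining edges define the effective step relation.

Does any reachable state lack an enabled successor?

Answer: DEADLOCK at state 4

Analysis:
Reachable = {0,1,4}
  0: d→0  d→1  [2 exit(s)]
  1: b→4  [1 exit(s)]
  4: ∅  [deadlock]
trace reaching 4: d·b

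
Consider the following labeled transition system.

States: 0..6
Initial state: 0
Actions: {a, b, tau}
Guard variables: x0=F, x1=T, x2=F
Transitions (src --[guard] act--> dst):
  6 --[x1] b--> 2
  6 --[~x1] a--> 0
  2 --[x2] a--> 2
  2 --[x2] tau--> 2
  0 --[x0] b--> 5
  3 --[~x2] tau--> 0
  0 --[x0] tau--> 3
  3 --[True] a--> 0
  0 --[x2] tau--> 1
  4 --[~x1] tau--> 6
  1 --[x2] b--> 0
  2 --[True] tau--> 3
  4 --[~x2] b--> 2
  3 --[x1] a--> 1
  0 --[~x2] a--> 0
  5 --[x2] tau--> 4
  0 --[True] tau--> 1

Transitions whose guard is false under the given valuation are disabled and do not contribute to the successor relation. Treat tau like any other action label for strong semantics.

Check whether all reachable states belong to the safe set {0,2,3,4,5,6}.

Inv-set: {0,2,3,4,5,6}
Reachable = {0,1}
  0: ok
  1: ✗ unsafe
counterexample path to 1: tau

Answer: INVARIANT VIOLATED at state 1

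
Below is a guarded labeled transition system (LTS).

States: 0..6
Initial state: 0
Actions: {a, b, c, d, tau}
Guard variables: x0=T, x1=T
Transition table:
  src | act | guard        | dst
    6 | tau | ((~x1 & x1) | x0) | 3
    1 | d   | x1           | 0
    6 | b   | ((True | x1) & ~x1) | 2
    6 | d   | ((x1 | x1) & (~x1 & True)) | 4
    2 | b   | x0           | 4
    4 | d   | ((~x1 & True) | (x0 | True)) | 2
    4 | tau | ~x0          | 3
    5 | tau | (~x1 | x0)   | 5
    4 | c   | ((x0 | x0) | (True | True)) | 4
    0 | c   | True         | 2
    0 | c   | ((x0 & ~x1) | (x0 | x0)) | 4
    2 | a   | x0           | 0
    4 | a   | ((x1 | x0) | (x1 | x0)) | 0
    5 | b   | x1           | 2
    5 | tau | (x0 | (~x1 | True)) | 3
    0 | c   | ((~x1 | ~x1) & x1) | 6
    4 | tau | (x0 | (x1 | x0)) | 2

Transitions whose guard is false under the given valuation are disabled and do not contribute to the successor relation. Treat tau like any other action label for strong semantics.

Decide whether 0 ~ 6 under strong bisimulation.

Compute ~ classes (split until stable):
  round 0: {{0,1,2,3,4,5,6}}
  round 1: {{0},{1},{2},{3},{4},{5},{6}}
7 equivalence class(es) (converged in 2)
0∈{0}, 6∈{6}

Answer: NOT BISIMILAR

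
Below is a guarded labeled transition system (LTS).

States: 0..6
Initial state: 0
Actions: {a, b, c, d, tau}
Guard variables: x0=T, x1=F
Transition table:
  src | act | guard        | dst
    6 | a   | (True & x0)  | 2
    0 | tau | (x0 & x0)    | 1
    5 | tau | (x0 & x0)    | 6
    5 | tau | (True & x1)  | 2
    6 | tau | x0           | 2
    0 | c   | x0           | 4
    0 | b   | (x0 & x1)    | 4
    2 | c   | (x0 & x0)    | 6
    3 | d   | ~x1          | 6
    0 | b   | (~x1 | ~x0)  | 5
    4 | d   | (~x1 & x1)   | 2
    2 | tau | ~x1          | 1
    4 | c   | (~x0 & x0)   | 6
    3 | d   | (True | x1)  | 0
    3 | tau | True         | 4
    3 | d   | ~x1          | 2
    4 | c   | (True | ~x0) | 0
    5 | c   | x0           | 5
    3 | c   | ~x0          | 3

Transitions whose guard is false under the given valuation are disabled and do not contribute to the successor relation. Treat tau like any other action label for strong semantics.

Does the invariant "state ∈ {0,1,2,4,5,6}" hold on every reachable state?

Inv-set: {0,1,2,4,5,6}
R = {0,1,2,4,5,6}
  0: ok
  1: ok
  2: ok
  4: ok
  5: ok
  6: ok

Answer: INVARIANT HOLDS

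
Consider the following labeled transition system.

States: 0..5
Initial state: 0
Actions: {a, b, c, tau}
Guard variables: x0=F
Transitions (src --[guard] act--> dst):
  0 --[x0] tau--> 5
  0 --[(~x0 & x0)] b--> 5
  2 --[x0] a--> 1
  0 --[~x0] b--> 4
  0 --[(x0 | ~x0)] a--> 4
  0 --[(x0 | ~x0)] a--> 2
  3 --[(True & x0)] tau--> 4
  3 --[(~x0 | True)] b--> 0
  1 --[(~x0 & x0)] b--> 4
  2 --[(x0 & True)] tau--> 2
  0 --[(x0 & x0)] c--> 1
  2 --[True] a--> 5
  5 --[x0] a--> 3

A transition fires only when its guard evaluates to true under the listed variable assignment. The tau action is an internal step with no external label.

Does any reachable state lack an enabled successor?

Reach set: {0,2,4,5}
  0: a→2  a→4  b→4  [deg 3]
  2: a→5  [deg 1]
  4: ∅  [deadlock]
  5: ∅  [deadlock]
witness 4: b

Answer: DEADLOCK at state 4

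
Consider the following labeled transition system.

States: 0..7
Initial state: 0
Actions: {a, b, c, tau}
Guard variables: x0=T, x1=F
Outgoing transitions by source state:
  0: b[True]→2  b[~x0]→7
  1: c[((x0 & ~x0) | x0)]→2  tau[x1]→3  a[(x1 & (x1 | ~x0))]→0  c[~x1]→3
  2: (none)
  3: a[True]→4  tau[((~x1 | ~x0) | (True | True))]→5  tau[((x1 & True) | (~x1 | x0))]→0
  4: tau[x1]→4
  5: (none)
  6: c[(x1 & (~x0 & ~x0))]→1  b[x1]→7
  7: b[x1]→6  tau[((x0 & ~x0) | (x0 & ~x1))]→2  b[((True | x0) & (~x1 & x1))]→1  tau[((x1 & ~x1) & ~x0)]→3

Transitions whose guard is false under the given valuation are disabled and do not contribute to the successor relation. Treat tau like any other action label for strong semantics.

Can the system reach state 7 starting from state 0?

After dropping false guards: 7 live edges.
Layer 0: {0}
Layer 1: {2}  now seen {0,2}
Reachable = {0,2}

Answer: UNREACHABLE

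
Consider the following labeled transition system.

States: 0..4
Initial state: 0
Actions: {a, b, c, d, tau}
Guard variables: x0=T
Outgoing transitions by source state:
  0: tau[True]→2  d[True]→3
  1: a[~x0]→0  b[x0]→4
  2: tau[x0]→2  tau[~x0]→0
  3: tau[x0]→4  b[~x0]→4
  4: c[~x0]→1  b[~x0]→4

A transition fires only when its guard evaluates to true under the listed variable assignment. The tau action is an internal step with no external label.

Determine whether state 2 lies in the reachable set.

Guard filter leaves 5 enabled edge(s).
depth 0: {0}
depth 1: {2,3}  cumulative {0,2,3}
depth 2: {4}  cumulative {0,2,3,4}
R = {0,2,3,4}
witness 2: tau

Answer: REACHABLE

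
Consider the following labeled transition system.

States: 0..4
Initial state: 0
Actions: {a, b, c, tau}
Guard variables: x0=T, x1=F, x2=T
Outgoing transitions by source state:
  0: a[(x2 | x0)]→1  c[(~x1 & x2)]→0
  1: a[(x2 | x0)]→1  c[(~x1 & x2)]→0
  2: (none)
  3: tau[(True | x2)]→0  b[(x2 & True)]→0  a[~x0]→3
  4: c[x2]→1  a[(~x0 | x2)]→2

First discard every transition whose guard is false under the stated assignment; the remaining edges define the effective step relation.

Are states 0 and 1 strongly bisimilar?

Bisimulation quotient by refinement:
  round 0: {{0,1,2,3,4}}
  round 1: {{0,1,4},{2},{3}}
  round 2: {{0,1},{2},{3},{4}}
4 equivalence class(es) (converged in 3)
0∈{0,1}, 1∈{0,1}

Answer: BISIMILAR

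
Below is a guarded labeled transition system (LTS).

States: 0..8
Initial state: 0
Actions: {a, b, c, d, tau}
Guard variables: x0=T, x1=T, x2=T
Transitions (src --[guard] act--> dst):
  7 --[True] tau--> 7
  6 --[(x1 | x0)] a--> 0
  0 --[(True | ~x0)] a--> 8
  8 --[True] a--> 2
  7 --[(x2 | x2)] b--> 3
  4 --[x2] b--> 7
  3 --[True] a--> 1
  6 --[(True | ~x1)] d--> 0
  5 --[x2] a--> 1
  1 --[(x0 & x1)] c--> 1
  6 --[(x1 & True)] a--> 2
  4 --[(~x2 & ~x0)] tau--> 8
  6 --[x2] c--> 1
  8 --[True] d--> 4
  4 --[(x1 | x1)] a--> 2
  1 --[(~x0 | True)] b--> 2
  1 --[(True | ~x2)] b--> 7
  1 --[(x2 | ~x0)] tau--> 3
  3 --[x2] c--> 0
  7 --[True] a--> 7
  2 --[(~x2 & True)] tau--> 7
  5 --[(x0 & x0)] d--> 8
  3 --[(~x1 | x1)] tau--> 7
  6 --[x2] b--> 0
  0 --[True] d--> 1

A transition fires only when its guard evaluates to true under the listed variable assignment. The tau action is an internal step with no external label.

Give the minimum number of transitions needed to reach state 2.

Answer: 2

Analysis:
Breadth-first toward 2:
  depth 0: {0}
  depth 1: {1,8}
  depth 2: {2,3,4,7}
depth(2)=2, e.g. a·a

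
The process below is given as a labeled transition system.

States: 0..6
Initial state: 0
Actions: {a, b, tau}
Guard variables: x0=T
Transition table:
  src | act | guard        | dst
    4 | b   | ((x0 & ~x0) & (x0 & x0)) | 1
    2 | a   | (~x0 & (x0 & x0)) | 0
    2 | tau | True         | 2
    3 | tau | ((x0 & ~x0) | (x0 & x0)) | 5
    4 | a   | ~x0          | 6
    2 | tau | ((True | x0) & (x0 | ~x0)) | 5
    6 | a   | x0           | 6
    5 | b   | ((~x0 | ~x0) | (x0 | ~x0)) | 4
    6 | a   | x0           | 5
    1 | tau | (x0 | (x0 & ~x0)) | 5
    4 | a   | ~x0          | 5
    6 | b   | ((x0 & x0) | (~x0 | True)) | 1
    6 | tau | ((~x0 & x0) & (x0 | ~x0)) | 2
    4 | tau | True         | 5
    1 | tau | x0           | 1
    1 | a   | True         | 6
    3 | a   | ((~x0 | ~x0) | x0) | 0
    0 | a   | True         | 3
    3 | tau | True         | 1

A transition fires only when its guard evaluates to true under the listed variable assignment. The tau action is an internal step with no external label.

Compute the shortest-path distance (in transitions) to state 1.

Answer: 2

Working:
Layered search for 1:
  L0 = {0}
  L1 = {3}
  L2 = {1,5}
first hit 1 at d=2 via a·tau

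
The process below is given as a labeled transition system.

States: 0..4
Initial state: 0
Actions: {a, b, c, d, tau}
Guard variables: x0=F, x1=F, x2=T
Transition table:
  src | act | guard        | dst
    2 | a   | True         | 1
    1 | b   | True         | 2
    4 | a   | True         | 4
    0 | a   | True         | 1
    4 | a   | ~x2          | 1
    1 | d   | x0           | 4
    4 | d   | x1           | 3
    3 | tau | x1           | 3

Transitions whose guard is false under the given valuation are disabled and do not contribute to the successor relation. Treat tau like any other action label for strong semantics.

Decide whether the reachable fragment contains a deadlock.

Answer: DEADLOCK-FREE

Analysis:
Reachable = {0,1,2}
  0: a→1  [1 exit(s)]
  1: b→2  [1 exit(s)]
  2: a→1  [1 exit(s)]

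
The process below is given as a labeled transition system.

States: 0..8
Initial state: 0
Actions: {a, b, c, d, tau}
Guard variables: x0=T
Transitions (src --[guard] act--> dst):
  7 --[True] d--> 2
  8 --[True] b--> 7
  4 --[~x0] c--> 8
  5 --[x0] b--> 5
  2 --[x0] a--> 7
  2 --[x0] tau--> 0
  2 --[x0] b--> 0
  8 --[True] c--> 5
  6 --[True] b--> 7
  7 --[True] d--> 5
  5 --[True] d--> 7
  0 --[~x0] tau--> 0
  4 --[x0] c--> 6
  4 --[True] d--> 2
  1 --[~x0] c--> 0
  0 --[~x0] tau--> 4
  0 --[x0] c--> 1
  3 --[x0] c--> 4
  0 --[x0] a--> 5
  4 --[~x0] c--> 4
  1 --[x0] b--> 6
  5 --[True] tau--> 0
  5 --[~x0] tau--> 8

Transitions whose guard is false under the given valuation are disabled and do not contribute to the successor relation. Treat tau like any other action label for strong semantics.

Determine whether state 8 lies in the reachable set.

17 transition(s) survive guard evaluation.
depth 0: {0}
depth 1: {1,5}  total {0,1,5}
depth 2: {6,7}  total {0,1,5,6,7}
depth 3: {2}  total {0,1,2,5,6,7}
R = {0,1,2,5,6,7}

Answer: UNREACHABLE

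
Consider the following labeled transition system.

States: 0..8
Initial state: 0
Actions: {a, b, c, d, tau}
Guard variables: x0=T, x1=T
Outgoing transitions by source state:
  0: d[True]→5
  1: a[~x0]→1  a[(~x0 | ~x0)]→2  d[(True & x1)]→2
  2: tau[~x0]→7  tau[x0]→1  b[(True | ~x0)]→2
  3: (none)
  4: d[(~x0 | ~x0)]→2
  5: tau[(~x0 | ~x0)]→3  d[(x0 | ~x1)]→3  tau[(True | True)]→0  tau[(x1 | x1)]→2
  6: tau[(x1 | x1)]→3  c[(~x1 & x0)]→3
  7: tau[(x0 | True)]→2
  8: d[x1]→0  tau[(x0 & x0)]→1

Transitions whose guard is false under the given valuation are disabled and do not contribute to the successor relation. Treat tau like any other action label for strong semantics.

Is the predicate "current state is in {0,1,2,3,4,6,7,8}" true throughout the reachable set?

Answer: INVARIANT VIOLATED at state 5

Trace:
Inv-set: {0,1,2,3,4,6,7,8}
R = {0,1,2,3,5}
  0: ✓
  1: ✓
  2: ✓
  3: ✓
  5: outside
reach 5 via d — violates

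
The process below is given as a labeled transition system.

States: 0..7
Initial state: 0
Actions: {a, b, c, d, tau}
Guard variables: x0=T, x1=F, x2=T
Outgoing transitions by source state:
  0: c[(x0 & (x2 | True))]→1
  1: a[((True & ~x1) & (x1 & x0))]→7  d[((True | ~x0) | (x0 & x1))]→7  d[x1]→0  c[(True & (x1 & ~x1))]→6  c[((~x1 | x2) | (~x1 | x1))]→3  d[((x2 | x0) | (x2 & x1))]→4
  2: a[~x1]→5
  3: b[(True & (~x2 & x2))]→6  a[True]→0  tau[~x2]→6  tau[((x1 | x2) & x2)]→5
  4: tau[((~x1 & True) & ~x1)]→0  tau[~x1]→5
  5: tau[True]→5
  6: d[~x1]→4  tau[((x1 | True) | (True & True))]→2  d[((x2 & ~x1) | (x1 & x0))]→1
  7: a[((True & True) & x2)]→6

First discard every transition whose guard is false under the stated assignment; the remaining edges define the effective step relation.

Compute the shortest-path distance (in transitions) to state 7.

Answer: 2

Trace:
Layered search for 7:
  Layer 0: {0}
  Layer 1: {1}
  Layer 2: {3,4,7}
7 enters at depth 2; path c·d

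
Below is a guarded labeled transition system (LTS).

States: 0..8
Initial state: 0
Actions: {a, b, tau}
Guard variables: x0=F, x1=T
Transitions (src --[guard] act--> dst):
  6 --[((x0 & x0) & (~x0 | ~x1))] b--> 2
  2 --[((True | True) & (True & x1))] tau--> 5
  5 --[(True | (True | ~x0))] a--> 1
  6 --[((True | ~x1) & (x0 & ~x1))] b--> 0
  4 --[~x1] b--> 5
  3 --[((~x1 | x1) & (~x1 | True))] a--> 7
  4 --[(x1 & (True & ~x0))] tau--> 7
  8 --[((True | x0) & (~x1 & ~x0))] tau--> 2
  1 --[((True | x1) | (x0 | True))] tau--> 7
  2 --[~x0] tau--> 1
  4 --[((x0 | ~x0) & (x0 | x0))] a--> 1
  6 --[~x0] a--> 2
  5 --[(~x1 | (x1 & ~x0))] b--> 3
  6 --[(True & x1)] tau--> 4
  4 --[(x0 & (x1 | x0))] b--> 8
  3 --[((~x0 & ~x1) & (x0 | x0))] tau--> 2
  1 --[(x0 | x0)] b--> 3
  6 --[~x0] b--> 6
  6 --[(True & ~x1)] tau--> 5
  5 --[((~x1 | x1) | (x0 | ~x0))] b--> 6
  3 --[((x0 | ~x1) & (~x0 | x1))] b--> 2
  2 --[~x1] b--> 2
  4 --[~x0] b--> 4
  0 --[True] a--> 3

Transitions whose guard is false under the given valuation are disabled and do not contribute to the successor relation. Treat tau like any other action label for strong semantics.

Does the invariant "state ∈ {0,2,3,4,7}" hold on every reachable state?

Answer: INVARIANT HOLDS

Working:
Allowed set {0,2,3,4,7}
Reachable = {0,3,7}
  0: ok
  3: ok
  7: ok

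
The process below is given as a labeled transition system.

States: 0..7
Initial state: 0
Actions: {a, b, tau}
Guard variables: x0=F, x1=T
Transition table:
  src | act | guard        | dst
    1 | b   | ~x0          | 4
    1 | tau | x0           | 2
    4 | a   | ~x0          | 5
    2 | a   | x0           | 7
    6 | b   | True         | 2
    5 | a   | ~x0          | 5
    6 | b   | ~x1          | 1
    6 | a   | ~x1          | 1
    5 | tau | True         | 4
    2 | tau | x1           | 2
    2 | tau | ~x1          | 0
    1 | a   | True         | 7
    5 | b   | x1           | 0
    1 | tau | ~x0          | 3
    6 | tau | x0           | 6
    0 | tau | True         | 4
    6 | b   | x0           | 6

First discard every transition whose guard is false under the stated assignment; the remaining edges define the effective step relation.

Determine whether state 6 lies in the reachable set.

Guard filter leaves 10 enabled edge(s).
Layer 0: {0}
Layer 1: {4}  now seen {0,4}
Layer 2: {5}  now seen {0,4,5}
Reach set: {0,4,5}

Answer: UNREACHABLE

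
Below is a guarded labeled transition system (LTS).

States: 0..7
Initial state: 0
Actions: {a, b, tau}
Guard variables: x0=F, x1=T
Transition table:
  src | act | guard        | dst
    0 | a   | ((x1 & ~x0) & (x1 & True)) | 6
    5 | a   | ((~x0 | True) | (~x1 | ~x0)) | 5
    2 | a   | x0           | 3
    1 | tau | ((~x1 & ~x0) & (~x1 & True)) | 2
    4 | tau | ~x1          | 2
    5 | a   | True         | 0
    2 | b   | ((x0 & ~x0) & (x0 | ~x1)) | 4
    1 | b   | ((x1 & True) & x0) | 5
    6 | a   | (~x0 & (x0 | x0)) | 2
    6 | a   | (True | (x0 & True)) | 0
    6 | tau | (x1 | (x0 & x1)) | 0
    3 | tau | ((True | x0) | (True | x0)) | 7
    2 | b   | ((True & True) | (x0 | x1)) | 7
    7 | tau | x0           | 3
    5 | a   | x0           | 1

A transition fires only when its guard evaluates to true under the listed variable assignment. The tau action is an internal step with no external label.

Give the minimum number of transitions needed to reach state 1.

Answer: UNREACHABLE

Analysis:
BFS to 1:
  Layer 0: {0}
  Layer 1: {6}
1 never appears.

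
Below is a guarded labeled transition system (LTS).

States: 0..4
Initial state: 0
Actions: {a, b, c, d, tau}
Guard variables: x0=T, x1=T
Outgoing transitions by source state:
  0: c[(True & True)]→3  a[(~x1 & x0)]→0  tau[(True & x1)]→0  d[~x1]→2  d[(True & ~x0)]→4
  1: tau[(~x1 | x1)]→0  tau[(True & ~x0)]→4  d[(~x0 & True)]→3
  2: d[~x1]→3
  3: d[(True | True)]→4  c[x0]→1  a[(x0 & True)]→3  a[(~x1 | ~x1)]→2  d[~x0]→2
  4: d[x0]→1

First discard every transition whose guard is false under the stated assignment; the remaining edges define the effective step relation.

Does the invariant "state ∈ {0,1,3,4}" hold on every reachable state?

Answer: INVARIANT HOLDS

Working:
Safe = {0,1,3,4}
Reach set: {0,1,3,4}
  0: ok
  1: ok
  3: ok
  4: ok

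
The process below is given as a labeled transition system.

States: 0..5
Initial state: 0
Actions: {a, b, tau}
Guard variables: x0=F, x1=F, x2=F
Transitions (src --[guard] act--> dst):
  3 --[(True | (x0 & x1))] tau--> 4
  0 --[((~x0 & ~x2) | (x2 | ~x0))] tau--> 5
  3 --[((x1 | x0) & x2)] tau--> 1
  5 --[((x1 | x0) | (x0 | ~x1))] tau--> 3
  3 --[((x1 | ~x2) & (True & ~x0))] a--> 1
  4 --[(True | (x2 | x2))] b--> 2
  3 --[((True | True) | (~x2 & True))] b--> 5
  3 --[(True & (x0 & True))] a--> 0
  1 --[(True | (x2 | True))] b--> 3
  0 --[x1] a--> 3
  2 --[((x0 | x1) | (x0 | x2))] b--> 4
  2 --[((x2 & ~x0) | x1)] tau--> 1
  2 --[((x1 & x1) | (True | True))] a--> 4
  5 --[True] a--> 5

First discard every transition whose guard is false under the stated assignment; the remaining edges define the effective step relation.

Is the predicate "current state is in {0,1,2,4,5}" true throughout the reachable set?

Inv-set: {0,1,2,4,5}
Reach set: {0,1,2,3,4,5}
  0: ok
  1: ok
  2: ok
  3: outside
  4: ok
  5: ok
witness against invariant: tau·tau → 3

Answer: INVARIANT VIOLATED at state 3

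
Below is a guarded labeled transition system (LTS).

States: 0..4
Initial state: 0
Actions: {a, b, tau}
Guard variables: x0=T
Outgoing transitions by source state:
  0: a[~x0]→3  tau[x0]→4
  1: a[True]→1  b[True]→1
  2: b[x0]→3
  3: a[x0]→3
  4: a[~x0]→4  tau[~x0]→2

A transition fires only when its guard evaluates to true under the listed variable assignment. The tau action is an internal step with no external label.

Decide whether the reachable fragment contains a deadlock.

R = {0,4}
  0: tau→4  [1 exit(s)]
  4: ∅  [STUCK]
witness 4: tau

Answer: DEADLOCK at state 4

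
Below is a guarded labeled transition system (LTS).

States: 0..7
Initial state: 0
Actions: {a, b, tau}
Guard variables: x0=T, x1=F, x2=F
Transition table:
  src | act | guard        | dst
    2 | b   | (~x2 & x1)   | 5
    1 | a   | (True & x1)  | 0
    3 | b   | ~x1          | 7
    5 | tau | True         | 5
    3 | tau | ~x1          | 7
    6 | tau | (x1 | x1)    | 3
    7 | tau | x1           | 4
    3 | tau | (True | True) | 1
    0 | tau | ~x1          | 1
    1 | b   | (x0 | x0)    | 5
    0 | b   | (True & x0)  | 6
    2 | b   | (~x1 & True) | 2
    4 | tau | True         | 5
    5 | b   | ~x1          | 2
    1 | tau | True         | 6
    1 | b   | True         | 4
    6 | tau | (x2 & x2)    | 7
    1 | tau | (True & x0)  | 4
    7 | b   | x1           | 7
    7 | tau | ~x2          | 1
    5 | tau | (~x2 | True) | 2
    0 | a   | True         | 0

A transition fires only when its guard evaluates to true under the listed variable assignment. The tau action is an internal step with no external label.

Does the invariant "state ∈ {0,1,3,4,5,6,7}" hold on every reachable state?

Answer: INVARIANT VIOLATED at state 2

Analysis:
Allowed set {0,1,3,4,5,6,7}
Reach set: {0,1,2,4,5,6}
  0: ok
  1: ok
  2: ✗ unsafe
  4: ok
  5: ok
  6: ok
witness against invariant: tau·b·tau → 2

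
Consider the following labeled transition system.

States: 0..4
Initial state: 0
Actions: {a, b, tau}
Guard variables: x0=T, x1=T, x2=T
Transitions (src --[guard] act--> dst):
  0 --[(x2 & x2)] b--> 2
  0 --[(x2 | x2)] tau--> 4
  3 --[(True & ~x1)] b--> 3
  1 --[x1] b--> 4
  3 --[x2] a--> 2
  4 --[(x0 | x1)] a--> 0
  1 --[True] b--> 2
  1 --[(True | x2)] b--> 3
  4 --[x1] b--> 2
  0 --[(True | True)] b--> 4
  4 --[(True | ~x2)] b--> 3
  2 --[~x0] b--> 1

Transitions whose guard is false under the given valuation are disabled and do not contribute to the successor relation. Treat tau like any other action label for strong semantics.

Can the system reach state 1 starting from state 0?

Answer: UNREACHABLE

Trace:
10 transition(s) survive guard evaluation.
L0 = {0}
L1 = {2,4}  cumulative {0,2,4}
L2 = {3}  cumulative {0,2,3,4}
R = {0,2,3,4}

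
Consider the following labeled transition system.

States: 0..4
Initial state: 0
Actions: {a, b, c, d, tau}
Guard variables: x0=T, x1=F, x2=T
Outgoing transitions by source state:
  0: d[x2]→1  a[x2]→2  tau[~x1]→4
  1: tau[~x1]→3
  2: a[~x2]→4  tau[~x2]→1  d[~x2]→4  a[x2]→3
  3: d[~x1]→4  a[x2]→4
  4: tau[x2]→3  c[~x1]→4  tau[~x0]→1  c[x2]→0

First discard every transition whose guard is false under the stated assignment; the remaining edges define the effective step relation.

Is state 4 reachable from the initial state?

Answer: REACHABLE

Working:
10 transition(s) survive guard evaluation.
depth 0: {0}
depth 1: {1,2,4}  total {0,1,2,4}
depth 2: {3}  total {0,1,2,3,4}
Reachable = {0,1,2,3,4}
trace reaching 4: tau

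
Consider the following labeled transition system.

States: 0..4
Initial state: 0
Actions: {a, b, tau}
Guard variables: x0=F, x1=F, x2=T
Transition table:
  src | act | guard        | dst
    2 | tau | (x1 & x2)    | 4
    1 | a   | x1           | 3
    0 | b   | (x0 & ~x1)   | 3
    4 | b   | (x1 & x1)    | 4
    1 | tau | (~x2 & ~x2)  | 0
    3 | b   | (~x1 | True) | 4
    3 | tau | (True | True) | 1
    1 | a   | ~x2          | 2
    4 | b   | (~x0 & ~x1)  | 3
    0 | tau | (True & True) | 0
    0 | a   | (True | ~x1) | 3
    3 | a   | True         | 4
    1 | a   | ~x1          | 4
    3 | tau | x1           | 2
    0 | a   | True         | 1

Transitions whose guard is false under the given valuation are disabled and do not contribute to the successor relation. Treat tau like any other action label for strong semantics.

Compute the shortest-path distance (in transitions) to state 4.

Answer: 2

Analysis:
Layered search for 4:
  L0 = {0}
  L1 = {1,3}
  L2 = {4}
4 enters at depth 2; path a·a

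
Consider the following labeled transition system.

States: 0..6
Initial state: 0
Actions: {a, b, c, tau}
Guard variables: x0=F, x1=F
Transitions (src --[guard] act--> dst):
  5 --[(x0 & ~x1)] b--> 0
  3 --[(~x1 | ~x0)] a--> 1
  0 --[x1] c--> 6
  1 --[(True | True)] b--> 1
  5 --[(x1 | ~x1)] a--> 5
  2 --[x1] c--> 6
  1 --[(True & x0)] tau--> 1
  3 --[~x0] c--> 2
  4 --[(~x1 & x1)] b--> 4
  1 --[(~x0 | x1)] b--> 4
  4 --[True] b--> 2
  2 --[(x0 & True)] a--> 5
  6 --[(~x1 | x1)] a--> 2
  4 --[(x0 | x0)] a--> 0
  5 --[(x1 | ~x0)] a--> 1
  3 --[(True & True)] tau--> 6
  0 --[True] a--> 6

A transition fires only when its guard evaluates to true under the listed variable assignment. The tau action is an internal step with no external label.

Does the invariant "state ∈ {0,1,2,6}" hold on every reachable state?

Inv-set: {0,1,2,6}
Reachable = {0,2,6}
  0: ok
  2: ok
  6: ok

Answer: INVARIANT HOLDS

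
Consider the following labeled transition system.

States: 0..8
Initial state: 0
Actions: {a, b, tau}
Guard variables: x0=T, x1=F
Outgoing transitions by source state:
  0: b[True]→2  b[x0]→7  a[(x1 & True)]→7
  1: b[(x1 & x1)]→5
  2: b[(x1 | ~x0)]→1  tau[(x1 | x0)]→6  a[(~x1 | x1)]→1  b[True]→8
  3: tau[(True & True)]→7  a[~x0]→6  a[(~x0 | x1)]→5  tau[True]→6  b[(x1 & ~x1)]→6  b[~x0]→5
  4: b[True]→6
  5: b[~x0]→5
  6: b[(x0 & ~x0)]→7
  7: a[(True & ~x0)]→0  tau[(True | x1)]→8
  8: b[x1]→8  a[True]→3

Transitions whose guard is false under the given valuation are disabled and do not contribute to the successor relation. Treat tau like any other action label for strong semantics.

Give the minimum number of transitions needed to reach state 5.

BFS to 5:
  depth 0: {0}
  depth 1: {2,7}
  depth 2: {1,6,8}
  depth 3: {3}
5 never appears.

Answer: UNREACHABLE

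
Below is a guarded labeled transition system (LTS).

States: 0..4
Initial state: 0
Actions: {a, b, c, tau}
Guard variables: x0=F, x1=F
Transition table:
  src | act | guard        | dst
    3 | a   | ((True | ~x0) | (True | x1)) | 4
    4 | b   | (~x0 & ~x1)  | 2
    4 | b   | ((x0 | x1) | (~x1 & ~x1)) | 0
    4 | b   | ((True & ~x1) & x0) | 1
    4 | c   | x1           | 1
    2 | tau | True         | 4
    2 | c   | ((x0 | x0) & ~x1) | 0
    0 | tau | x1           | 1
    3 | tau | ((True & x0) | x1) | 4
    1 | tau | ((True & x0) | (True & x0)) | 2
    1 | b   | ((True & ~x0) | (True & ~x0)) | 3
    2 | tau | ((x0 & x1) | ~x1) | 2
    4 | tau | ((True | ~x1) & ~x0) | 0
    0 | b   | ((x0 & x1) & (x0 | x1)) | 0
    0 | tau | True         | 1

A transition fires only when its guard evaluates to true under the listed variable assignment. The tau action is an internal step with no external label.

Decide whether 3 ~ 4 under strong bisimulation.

Refine partition for ~:
  round 0: {{0,1,2,3,4}}
  round 1: {{0,2},{1},{3},{4}}
  round 2: {{0},{1},{2},{3},{4}}
Fixed point at round 3; 5 class(es).
3∈{3}, 4∈{4}

Answer: NOT BISIMILAR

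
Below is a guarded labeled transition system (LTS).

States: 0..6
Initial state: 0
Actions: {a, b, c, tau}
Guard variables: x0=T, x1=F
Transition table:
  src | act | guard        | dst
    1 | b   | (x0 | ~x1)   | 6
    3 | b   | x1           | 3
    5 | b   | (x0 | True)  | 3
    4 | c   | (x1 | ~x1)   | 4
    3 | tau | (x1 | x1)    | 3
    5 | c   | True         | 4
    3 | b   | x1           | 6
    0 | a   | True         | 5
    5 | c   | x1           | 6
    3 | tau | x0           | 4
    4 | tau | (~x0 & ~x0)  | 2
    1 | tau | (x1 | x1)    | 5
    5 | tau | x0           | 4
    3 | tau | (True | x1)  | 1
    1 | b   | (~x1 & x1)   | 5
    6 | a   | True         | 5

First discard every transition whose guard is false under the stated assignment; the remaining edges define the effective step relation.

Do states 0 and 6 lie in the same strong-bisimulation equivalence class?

Refine partition for ~:
  P[0] = {{0,1,2,3,4,5,6}}
  P[1] = {{0,6},{1},{2},{3},{4},{5}}
stable after 2 split(s): 6 block(s)
class of 0: {0,6}; class of 6: {0,6}

Answer: BISIMILAR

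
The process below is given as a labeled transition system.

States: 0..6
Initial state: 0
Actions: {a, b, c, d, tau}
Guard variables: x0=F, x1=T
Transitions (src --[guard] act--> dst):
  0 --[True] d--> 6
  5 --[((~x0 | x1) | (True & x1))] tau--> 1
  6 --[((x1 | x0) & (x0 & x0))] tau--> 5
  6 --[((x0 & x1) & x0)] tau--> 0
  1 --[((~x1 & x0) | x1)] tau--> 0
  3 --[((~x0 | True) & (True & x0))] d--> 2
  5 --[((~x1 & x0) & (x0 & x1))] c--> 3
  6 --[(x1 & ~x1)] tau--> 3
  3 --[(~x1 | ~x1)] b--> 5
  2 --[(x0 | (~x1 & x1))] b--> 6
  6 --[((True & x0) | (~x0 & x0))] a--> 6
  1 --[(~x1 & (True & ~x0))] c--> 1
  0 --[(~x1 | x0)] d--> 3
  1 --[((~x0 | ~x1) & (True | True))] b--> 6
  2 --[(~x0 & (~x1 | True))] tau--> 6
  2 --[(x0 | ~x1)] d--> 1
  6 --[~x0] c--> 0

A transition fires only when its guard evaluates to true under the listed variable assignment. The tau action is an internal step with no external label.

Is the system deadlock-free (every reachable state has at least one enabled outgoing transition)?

Answer: DEADLOCK-FREE

Trace:
R = {0,6}
  0: d→6  [1 exit(s)]
  6: c→0  [1 exit(s)]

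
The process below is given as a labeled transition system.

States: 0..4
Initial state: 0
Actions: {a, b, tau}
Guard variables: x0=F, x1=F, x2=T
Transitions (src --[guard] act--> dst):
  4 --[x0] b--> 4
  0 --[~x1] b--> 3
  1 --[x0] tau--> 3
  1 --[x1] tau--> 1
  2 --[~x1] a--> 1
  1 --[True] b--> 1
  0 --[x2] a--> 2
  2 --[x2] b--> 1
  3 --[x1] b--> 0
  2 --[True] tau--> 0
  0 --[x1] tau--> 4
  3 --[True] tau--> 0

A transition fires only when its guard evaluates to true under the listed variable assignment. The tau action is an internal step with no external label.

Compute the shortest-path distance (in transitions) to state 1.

Answer: 2

Working:
Breadth-first toward 1:
  depth 0: {0}
  depth 1: {2,3}
  depth 2: {1}
depth(1)=2, e.g. a·a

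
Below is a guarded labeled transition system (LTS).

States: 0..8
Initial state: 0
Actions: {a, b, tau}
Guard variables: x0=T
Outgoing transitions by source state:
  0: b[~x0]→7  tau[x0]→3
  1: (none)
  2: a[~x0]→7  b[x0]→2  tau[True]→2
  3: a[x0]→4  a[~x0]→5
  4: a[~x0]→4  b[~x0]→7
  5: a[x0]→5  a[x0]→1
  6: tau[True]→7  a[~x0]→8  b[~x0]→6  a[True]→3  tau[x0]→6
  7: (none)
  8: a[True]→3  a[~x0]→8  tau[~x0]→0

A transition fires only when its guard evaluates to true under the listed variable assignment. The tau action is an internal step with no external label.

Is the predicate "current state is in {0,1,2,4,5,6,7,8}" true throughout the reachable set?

Answer: INVARIANT VIOLATED at state 3

Working:
Allowed set {0,1,2,4,5,6,7,8}
Reachable = {0,3,4}
  0: ✓
  3: ✗ unsafe
  4: ✓
witness against invariant: tau → 3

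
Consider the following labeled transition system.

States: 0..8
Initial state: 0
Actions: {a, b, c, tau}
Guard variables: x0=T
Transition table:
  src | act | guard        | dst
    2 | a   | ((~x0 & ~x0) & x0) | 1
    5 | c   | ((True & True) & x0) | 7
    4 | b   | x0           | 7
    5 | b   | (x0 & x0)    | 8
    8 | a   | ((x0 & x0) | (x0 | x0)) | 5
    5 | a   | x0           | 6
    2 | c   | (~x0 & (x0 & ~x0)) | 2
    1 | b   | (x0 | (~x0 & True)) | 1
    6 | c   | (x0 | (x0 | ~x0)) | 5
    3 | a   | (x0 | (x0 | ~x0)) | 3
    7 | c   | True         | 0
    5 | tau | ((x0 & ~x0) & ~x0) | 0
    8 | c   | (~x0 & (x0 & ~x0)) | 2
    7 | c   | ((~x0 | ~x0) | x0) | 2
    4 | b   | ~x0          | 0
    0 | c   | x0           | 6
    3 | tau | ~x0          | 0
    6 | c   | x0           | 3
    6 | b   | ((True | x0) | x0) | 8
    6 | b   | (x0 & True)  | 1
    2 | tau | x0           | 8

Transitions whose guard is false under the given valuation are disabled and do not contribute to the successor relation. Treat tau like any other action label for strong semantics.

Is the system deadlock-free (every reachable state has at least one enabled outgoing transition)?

Answer: DEADLOCK-FREE

Analysis:
Reachable = {0,1,2,3,5,6,7,8}
  0: c→6  [deg 1]
  1: b→1  [deg 1]
  2: tau→8  [deg 1]
  3: a→3  [deg 1]
  5: a→6  b→8  c→7  [deg 3]
  6: b→1  b→8  c→3  c→5  [deg 4]
  7: c→0  c→2  [deg 2]
  8: a→5  [deg 1]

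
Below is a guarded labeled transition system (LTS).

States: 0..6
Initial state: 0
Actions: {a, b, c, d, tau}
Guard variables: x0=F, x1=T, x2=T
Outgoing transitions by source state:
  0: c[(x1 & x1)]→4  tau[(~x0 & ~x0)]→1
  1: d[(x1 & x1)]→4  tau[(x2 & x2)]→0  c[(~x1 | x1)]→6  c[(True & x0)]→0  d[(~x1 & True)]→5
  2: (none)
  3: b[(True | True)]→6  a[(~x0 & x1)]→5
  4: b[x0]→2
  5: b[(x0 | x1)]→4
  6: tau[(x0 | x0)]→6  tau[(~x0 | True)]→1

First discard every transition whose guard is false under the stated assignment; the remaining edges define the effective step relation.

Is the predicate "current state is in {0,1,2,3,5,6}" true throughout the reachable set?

Answer: INVARIANT VIOLATED at state 4

Trace:
Allowed set {0,1,2,3,5,6}
Reachable = {0,1,4,6}
  0: safe
  1: safe
  4: VIOLATES
  6: safe
witness against invariant: c → 4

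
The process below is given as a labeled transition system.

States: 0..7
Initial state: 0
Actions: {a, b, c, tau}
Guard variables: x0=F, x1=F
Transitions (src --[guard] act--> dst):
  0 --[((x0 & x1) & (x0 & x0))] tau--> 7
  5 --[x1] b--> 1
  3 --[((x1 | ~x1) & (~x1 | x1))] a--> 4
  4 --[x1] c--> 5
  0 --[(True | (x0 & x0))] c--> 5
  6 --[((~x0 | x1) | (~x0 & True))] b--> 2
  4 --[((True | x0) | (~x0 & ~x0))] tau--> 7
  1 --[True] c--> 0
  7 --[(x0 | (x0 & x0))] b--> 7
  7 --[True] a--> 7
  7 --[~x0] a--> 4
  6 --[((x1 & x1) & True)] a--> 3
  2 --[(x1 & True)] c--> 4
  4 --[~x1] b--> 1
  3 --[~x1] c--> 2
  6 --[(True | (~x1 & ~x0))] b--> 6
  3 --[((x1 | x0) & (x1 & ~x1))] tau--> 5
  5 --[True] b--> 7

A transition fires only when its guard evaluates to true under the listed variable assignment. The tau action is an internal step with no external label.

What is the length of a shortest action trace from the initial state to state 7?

BFS to 7:
  L0 = {0}
  L1 = {5}
  L2 = {7}
depth(7)=2, e.g. c·b

Answer: 2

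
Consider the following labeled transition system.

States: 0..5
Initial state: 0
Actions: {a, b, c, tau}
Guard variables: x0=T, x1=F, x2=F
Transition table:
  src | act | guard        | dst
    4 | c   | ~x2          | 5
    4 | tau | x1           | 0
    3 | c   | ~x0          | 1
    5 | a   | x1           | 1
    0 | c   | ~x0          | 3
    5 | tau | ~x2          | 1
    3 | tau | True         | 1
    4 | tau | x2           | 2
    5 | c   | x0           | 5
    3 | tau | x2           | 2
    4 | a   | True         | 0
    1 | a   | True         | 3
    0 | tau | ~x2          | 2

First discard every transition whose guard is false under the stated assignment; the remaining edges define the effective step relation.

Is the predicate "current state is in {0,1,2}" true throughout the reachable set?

Inv-set: {0,1,2}
Reachable = {0,2}
  0: ✓
  2: ✓

Answer: INVARIANT HOLDS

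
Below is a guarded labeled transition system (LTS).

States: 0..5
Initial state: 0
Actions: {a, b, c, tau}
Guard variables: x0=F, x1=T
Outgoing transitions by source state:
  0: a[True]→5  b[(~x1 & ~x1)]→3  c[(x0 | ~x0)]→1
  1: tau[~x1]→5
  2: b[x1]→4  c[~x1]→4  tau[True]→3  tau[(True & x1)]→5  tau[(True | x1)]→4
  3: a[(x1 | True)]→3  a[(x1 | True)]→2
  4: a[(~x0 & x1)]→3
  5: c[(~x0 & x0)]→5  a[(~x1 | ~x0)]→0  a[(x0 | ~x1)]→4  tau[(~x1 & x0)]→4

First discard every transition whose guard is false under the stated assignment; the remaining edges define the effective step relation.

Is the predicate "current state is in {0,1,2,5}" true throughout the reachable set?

Answer: INVARIANT HOLDS

Analysis:
Allowed set {0,1,2,5}
R = {0,1,5}
  0: safe
  1: safe
  5: safe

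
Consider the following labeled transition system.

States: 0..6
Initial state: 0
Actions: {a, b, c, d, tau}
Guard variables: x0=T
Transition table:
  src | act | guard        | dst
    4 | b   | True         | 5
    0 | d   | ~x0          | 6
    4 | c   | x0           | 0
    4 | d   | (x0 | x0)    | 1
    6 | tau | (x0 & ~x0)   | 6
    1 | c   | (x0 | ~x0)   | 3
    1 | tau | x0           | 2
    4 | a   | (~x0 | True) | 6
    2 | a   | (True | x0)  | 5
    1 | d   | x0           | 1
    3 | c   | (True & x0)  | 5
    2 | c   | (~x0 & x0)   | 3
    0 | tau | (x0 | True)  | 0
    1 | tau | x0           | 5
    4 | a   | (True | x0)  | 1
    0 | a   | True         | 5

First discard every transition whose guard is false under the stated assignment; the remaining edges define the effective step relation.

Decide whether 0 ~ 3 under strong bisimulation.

Answer: NOT BISIMILAR

Trace:
Bisimulation quotient by refinement:
  π0 = {{0,1,2,3,4,5,6}}
  π1 = {{0},{1},{2},{3},{4},{5,6}}
6 equivalence class(es) (converged in 2)
0∈{0}, 3∈{3}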